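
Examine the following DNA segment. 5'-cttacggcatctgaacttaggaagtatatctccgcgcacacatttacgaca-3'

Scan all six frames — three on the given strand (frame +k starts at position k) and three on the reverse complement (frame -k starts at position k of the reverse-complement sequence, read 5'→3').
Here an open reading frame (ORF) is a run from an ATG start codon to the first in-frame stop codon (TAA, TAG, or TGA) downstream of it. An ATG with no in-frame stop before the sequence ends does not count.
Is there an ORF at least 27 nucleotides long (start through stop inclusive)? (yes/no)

yes

Reverse complement (5'→3'): TGTCGTAAATGTGTGCGCGGAGATATACTTCCTAAGTTCAGATGCCGTAAG
Frame +1: CTT ACG GCA TCT GAA CTT AGG AAG TAT ATC TCC GCG CAC ACA TTT ACG ACA — no ATG→stop ORF.
Frame +2: TTA CGG CAT CTG AAC TTA GGA AGT ATA TCT CCG CGC ACA CAT TTA CGA — no ATG→stop ORF.
Frame +3: TAC GGC ATC TGA ACT TAG GAA GTA TAT CTC CGC GCA CAC ATT TAC GAC — no ATG→stop ORF.
Frame -1: TGT CGT AAA TGT GTG CGC GGA GAT ATA CTT CCT AAG TTC AGA TGC CGT AAG — no ATG→stop ORF.
Frame -2: GTC GTA AAT GTG TGC GCG GAG ATA TAC TTC CTA AGT TCA GAT GCC GTA — no ATG→stop ORF.
Frame -3: TCG TAA ATG TGT GCG CGG AGA TAT ACT TCC TAA GTT CAG ATG CCG TAA — ATG at 9, stop TAA at 33 → 27 nt; ATG at 42, stop TAA at 48 → 9 nt.
Frame -3 has an ORF of 27 nucleotides (positions 9–35) ≥ 27, so yes.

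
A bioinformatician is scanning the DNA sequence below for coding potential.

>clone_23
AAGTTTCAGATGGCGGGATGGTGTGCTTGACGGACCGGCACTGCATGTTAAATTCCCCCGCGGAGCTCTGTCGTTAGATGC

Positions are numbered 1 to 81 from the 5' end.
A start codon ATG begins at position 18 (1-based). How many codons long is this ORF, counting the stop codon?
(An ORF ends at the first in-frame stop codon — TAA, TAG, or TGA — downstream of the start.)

Codons from position 18: ATG (18–20), GTG (21–23), TGC (24–26), TTG (27–29), ACG (30–32), GAC (33–35), CGG (36–38), CAC (39–41), TGC (42–44), ATG (45–47), TTA (48–50), AAT (51–53), TCC (54–56), CCC (57–59), GCG (60–62), GAG (63–65), CTC (66–68), TGT (69–71), CGT (72–74), TAG (75–77).
TAG is the first in-frame stop; that's 20 codons including the stop.

20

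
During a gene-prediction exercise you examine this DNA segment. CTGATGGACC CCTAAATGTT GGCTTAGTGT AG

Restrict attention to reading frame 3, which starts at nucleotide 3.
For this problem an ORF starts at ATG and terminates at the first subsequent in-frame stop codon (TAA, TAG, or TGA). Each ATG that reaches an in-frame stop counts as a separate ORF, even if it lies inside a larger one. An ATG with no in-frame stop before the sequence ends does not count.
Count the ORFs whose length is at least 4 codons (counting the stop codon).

0

Frame 3: GAT GGA CCC CTA AAT GTT GGC TTA GTG TAG — no ATG→stop ORF.
No ORF reaches 4 codons. Count = 0.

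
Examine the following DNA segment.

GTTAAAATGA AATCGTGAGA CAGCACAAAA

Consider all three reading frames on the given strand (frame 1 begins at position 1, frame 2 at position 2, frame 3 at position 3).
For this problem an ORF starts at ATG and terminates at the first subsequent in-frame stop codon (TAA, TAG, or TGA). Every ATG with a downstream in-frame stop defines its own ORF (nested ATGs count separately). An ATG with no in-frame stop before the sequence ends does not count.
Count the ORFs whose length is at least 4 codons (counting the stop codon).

1

Frame 1: GTT AAA ATG AAA TCG TGA GAC AGC ACA AAA — ATG at 7, stop TGA at 16 → 12 nt.
Frame 2: TTA AAA TGA AAT CGT GAG ACA GCA CAA — no ATG→stop ORF.
Frame 3: TAA AAT GAA ATC GTG AGA CAG CAC AAA — no ATG→stop ORF.
ORFs ≥ 4 codons: frame 1 7–18 (4 codons). Count = 1.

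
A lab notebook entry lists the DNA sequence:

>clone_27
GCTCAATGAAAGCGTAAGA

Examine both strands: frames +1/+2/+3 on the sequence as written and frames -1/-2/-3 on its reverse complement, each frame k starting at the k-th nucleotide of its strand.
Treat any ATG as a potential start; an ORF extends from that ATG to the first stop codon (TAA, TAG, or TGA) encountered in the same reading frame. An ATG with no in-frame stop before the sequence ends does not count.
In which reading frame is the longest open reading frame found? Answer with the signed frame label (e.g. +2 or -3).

+3

Reverse complement (5'→3'): TCTTACGCTTTCATTGAGC
Frame +1: GCT CAA TGA AAG CGT AAG — no ATG→stop ORF.
Frame +2: CTC AAT GAA AGC GTA AGA — no ATG→stop ORF.
Frame +3: TCA ATG AAA GCG TAA — ATG at 6, stop TAA at 15 → 12 nt.
Frame -1: TCT TAC GCT TTC ATT GAG — no ATG→stop ORF.
Frame -2: CTT ACG CTT TCA TTG AGC — no ATG→stop ORF.
Frame -3: TTA CGC TTT CAT TGA — no ATG→stop ORF.
Longest ORF is 12 nt in frame +3 (positions 6–17).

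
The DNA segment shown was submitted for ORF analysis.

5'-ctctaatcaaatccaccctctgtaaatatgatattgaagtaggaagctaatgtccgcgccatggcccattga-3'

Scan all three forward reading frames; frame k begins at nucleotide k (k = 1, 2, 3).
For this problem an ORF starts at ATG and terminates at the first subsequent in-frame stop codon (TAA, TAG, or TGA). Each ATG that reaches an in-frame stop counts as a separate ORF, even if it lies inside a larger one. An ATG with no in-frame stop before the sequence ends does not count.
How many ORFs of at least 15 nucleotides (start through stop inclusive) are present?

Frame 1: CTC TAA TCA AAT CCA CCC TCT GTA AAT ATG ATA TTG AAG TAG GAA GCT AAT GTC CGC GCC ATG GCC CAT TGA — ATG at 28, stop TAG at 40 → 15 nt; ATG at 61, stop TGA at 70 → 12 nt.
Frame 2: TCT AAT CAA ATC CAC CCT CTG TAA ATA TGA TAT TGA AGT AGG AAG CTA ATG TCC GCG CCA TGG CCC ATT — no ATG→stop ORF.
Frame 3: CTA ATC AAA TCC ACC CTC TGT AAA TAT GAT ATT GAA GTA GGA AGC TAA TGT CCG CGC CAT GGC CCA TTG — no ATG→stop ORF.
ORFs ≥ 15 nucleotides: frame 1 28–42 (15 nucleotides). Count = 1.

1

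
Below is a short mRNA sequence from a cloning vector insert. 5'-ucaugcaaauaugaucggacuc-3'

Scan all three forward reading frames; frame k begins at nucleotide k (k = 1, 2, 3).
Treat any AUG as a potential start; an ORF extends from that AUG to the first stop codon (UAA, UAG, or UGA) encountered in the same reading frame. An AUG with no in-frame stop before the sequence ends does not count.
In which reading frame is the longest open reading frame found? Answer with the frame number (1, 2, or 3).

Frame 1: UCA UGC AAA UAU GAU CGG ACU — no AUG→stop ORF.
Frame 2: CAU GCA AAU AUG AUC GGA CUC — no AUG→stop ORF.
Frame 3: AUG CAA AUA UGA UCG GAC — AUG at 3, stop UGA at 12 → 12 nt.
Longest ORF is 12 nt in frame 3 (positions 3–14).

3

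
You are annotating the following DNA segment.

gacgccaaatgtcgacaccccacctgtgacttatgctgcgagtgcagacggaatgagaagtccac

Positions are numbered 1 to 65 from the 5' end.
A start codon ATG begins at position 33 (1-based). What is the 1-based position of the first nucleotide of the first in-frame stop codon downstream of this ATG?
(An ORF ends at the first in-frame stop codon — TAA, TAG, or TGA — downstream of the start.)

54

Codons from position 33: ATG (33–35), CTG (36–38), CGA (39–41), GTG (42–44), CAG (45–47), ACG (48–50), GAA (51–53), TGA (54–56).
TGA is a stop codon; it begins at position 54.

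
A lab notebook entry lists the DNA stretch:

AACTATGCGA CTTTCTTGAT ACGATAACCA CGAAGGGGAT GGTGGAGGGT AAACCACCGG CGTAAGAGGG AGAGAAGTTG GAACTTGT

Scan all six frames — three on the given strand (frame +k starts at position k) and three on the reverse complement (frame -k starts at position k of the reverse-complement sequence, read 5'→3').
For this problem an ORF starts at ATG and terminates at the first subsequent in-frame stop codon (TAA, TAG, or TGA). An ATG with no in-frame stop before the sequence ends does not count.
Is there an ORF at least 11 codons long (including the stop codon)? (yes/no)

Reverse complement (5'→3'): ACAAGTTCCAACTTCTCTCCCTCTTACGCCGGTGGTTTACCCTCCACCATCCCCTTCGTGGTTATCGTATCAAGAAAGTCGCATAGTT
Frame +1: AAC TAT GCG ACT TTC TTG ATA CGA TAA CCA CGA AGG GGA TGG TGG AGG GTA AAC CAC CGG CGT AAG AGG GAG AGA AGT TGG AAC TTG — no ATG→stop ORF.
Frame +2: ACT ATG CGA CTT TCT TGA TAC GAT AAC CAC GAA GGG GAT GGT GGA GGG TAA ACC ACC GGC GTA AGA GGG AGA GAA GTT GGA ACT TGT — ATG at 5, stop TGA at 17 → 15 nt.
Frame +3: CTA TGC GAC TTT CTT GAT ACG ATA ACC ACG AAG GGG ATG GTG GAG GGT AAA CCA CCG GCG TAA GAG GGA GAG AAG TTG GAA CTT — ATG at 39, stop TAA at 63 → 27 nt.
Frame -1: ACA AGT TCC AAC TTC TCT CCC TCT TAC GCC GGT GGT TTA CCC TCC ACC ATC CCC TTC GTG GTT ATC GTA TCA AGA AAG TCG CAT AGT — no ATG→stop ORF.
Frame -2: CAA GTT CCA ACT TCT CTC CCT CTT ACG CCG GTG GTT TAC CCT CCA CCA TCC CCT TCG TGG TTA TCG TAT CAA GAA AGT CGC ATA GTT — no ATG→stop ORF.
Frame -3: AAG TTC CAA CTT CTC TCC CTC TTA CGC CGG TGG TTT ACC CTC CAC CAT CCC CTT CGT GGT TAT CGT ATC AAG AAA GTC GCA TAG — no ATG→stop ORF.
Largest ORF found is 9 codons < 11, so no.

no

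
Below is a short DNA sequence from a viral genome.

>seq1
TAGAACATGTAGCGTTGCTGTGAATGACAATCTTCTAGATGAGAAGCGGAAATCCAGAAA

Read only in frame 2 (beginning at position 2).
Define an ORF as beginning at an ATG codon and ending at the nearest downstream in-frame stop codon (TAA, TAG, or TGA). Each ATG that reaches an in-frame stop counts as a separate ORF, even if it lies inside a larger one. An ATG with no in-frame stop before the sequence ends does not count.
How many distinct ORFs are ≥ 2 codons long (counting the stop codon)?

0

Frame 2: AGA ACA TGT AGC GTT GCT GTG AAT GAC AAT CTT CTA GAT GAG AAG CGG AAA TCC AGA — no ATG→stop ORF.
No ORF reaches 2 codons. Count = 0.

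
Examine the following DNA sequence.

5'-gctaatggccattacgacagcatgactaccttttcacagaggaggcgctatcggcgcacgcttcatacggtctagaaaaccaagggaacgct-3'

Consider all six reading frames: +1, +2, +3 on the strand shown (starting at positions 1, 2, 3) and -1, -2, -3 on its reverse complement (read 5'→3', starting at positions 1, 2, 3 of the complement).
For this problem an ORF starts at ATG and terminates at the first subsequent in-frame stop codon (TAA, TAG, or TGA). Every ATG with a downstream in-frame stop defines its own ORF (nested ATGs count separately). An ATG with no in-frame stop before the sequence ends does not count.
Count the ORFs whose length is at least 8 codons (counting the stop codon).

2

Reverse complement (5'→3'): AGCGTTCCCTTGGTTTTCTAGACCGTATGAAGCGTGCGCCGATAGCGCCTCCTCTGTGAAAAGGTAGTCATGCTGTCGTAATGGCCATTAGC
Frame +1: GCT AAT GGC CAT TAC GAC AGC ATG ACT ACC TTT TCA CAG AGG AGG CGC TAT CGG CGC ACG CTT CAT ACG GTC TAG AAA ACC AAG GGA ACG — ATG at 22, stop TAG at 73 → 54 nt.
Frame +2: CTA ATG GCC ATT ACG ACA GCA TGA CTA CCT TTT CAC AGA GGA GGC GCT ATC GGC GCA CGC TTC ATA CGG TCT AGA AAA CCA AGG GAA CGC — ATG at 5, stop TGA at 23 → 21 nt.
Frame +3: TAA TGG CCA TTA CGA CAG CAT GAC TAC CTT TTC ACA GAG GAG GCG CTA TCG GCG CAC GCT TCA TAC GGT CTA GAA AAC CAA GGG AAC GCT — no ATG→stop ORF.
Frame -1: AGC GTT CCC TTG GTT TTC TAG ACC GTA TGA AGC GTG CGC CGA TAG CGC CTC CTC TGT GAA AAG GTA GTC ATG CTG TCG TAA TGG CCA TTA — ATG at 70, stop TAA at 79 → 12 nt.
Frame -2: GCG TTC CCT TGG TTT TCT AGA CCG TAT GAA GCG TGC GCC GAT AGC GCC TCC TCT GTG AAA AGG TAG TCA TGC TGT CGT AAT GGC CAT TAG — no ATG→stop ORF.
Frame -3: CGT TCC CTT GGT TTT CTA GAC CGT ATG AAG CGT GCG CCG ATA GCG CCT CCT CTG TGA AAA GGT AGT CAT GCT GTC GTA ATG GCC ATT AGC — ATG at 27, stop TGA at 57 → 33 nt.
ORFs ≥ 8 codons: frame +1 22–75 (18 codons), frame -3 27–59 (11 codons). Count = 2.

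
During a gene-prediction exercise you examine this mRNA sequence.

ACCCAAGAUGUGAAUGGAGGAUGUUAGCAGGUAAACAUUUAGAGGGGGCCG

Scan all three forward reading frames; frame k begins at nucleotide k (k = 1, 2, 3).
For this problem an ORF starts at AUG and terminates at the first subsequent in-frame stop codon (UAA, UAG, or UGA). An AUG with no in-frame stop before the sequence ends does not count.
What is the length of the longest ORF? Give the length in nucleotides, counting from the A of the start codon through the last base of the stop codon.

Frame 1: ACC CAA GAU GUG AAU GGA GGA UGU UAG CAG GUA AAC AUU UAG AGG GGG CCG — no AUG→stop ORF.
Frame 2: CCC AAG AUG UGA AUG GAG GAU GUU AGC AGG UAA ACA UUU AGA GGG GGC — AUG at 8, stop UGA at 11 → 6 nt; AUG at 14, stop UAA at 32 → 21 nt.
Frame 3: CCA AGA UGU GAA UGG AGG AUG UUA GCA GGU AAA CAU UUA GAG GGG GCC — no AUG→stop ORF.
Longest: frame 2, positions 14–34, 21 nt = 7 codons = 6 aa. → 21 nucleotides.

21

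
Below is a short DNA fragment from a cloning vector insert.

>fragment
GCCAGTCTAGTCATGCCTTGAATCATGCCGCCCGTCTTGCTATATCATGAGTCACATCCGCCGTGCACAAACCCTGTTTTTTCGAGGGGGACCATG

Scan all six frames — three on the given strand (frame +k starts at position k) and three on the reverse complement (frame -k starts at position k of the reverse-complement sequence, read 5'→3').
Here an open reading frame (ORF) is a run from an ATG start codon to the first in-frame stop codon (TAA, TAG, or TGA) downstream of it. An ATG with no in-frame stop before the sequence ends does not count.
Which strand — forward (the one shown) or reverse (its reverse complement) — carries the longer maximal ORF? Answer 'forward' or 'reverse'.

reverse

Reverse complement (5'→3'): CATGGTCCCCCTCGAAAAAACAGGGTTTGTGCACGGCGGATGTGACTCATGATATAGCAAGACGGGCGGCATGATTCAAGGCATGACTAGACTGGC
Frame +1: GCC AGT CTA GTC ATG CCT TGA ATC ATG CCG CCC GTC TTG CTA TAT CAT GAG TCA CAT CCG CCG TGC ACA AAC CCT GTT TTT TCG AGG GGG ACC ATG — ATG at 13, stop TGA at 19 → 9 nt.
Frame +2: CCA GTC TAG TCA TGC CTT GAA TCA TGC CGC CCG TCT TGC TAT ATC ATG AGT CAC ATC CGC CGT GCA CAA ACC CTG TTT TTT CGA GGG GGA CCA — no ATG→stop ORF.
Frame +3: CAG TCT AGT CAT GCC TTG AAT CAT GCC GCC CGT CTT GCT ATA TCA TGA GTC ACA TCC GCC GTG CAC AAA CCC TGT TTT TTC GAG GGG GAC CAT — no ATG→stop ORF.
Frame -1: CAT GGT CCC CCT CGA AAA AAC AGG GTT TGT GCA CGG CGG ATG TGA CTC ATG ATA TAG CAA GAC GGG CGG CAT GAT TCA AGG CAT GAC TAG ACT GGC — ATG at 40, stop TGA at 43 → 6 nt; ATG at 49, stop TAG at 55 → 9 nt.
Frame -2: ATG GTC CCC CTC GAA AAA ACA GGG TTT GTG CAC GGC GGA TGT GAC TCA TGA TAT AGC AAG ACG GGC GGC ATG ATT CAA GGC ATG ACT AGA CTG — ATG at 2, stop TGA at 50 → 51 nt.
Frame -3: TGG TCC CCC TCG AAA AAA CAG GGT TTG TGC ACG GCG GAT GTG ACT CAT GAT ATA GCA AGA CGG GCG GCA TGA TTC AAG GCA TGA CTA GAC TGG — no ATG→stop ORF.
Forward-strand max 9 nt; reverse-strand max 51 nt. The reverse strand has the longer ORF.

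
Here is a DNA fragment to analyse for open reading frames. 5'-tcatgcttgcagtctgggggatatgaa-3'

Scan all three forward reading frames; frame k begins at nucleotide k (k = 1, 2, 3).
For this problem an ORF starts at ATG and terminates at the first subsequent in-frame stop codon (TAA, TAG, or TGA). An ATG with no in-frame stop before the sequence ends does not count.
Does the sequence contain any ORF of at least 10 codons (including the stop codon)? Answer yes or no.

Frame 1: TCA TGC TTG CAG TCT GGG GGA TAT GAA — no ATG→stop ORF.
Frame 2: CAT GCT TGC AGT CTG GGG GAT ATG — no ATG→stop ORF.
Frame 3: ATG CTT GCA GTC TGG GGG ATA TGA — ATG at 3, stop TGA at 24 → 24 nt.
Largest ORF found is 8 codons < 10, so no.

no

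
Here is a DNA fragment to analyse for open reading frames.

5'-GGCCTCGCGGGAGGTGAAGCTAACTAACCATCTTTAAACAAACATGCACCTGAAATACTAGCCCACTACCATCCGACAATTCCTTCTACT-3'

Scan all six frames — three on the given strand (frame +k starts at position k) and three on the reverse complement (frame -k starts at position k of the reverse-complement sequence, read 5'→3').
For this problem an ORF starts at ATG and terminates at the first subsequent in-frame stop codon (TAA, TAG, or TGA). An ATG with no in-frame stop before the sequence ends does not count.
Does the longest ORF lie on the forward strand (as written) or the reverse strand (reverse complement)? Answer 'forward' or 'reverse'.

Reverse complement (5'→3'): AGTAGAAGGAATTGTCGGATGGTAGTGGGCTAGTATTTCAGGTGCATGTTTGTTTAAAGATGGTTAGTTAGCTTCACCTCCCGCGAGGCC
Frame +1: GGC CTC GCG GGA GGT GAA GCT AAC TAA CCA TCT TTA AAC AAA CAT GCA CCT GAA ATA CTA GCC CAC TAC CAT CCG ACA ATT CCT TCT ACT — no ATG→stop ORF.
Frame +2: GCC TCG CGG GAG GTG AAG CTA ACT AAC CAT CTT TAA ACA AAC ATG CAC CTG AAA TAC TAG CCC ACT ACC ATC CGA CAA TTC CTT CTA — ATG at 44, stop TAG at 59 → 18 nt.
Frame +3: CCT CGC GGG AGG TGA AGC TAA CTA ACC ATC TTT AAA CAA ACA TGC ACC TGA AAT ACT AGC CCA CTA CCA TCC GAC AAT TCC TTC TAC — no ATG→stop ORF.
Frame -1: AGT AGA AGG AAT TGT CGG ATG GTA GTG GGC TAG TAT TTC AGG TGC ATG TTT GTT TAA AGA TGG TTA GTT AGC TTC ACC TCC CGC GAG GCC — ATG at 19, stop TAG at 31 → 15 nt; ATG at 46, stop TAA at 55 → 12 nt.
Frame -2: GTA GAA GGA ATT GTC GGA TGG TAG TGG GCT AGT ATT TCA GGT GCA TGT TTG TTT AAA GAT GGT TAG TTA GCT TCA CCT CCC GCG AGG — no ATG→stop ORF.
Frame -3: TAG AAG GAA TTG TCG GAT GGT AGT GGG CTA GTA TTT CAG GTG CAT GTT TGT TTA AAG ATG GTT AGT TAG CTT CAC CTC CCG CGA GGC — ATG at 60, stop TAG at 69 → 12 nt.
Forward-strand max 18 nt; reverse-strand max 15 nt. The forward strand has the longer ORF.

forward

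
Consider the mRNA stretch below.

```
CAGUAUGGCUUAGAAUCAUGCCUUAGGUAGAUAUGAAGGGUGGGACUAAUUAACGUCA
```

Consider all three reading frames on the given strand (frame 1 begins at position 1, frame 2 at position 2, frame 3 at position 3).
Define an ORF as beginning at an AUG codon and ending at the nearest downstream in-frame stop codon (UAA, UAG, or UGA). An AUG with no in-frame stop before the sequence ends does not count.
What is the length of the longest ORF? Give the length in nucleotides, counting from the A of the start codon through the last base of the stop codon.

21

Frame 1: CAG UAU GGC UUA GAA UCA UGC CUU AGG UAG AUA UGA AGG GUG GGA CUA AUU AAC GUC — no AUG→stop ORF.
Frame 2: AGU AUG GCU UAG AAU CAU GCC UUA GGU AGA UAU GAA GGG UGG GAC UAA UUA ACG UCA — AUG at 5, stop UAG at 11 → 9 nt.
Frame 3: GUA UGG CUU AGA AUC AUG CCU UAG GUA GAU AUG AAG GGU GGG ACU AAU UAA CGU — AUG at 18, stop UAG at 24 → 9 nt; AUG at 33, stop UAA at 51 → 21 nt.
Longest: frame 3, positions 33–53, 21 nt = 7 codons = 6 aa. → 21 nucleotides.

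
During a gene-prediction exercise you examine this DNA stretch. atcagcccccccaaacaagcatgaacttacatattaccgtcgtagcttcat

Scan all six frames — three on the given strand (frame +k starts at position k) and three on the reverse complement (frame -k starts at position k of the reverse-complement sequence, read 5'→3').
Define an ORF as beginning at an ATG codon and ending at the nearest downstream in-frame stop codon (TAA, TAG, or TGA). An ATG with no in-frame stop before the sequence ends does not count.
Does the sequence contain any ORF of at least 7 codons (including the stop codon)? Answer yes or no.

yes

Reverse complement (5'→3'): ATGAAGCTACGACGGTAATATGTAAGTTCATGCTTGTTTGGGGGGGCTGAT
Frame +1: ATC AGC CCC CCC AAA CAA GCA TGA ACT TAC ATA TTA CCG TCG TAG CTT CAT — no ATG→stop ORF.
Frame +2: TCA GCC CCC CCA AAC AAG CAT GAA CTT ACA TAT TAC CGT CGT AGC TTC — no ATG→stop ORF.
Frame +3: CAG CCC CCC CAA ACA AGC ATG AAC TTA CAT ATT ACC GTC GTA GCT TCA — no ATG→stop ORF.
Frame -1: ATG AAG CTA CGA CGG TAA TAT GTA AGT TCA TGC TTG TTT GGG GGG GCT GAT — ATG at 1, stop TAA at 16 → 18 nt.
Frame -2: TGA AGC TAC GAC GGT AAT ATG TAA GTT CAT GCT TGT TTG GGG GGG CTG — ATG at 20, stop TAA at 23 → 6 nt.
Frame -3: GAA GCT ACG ACG GTA ATA TGT AAG TTC ATG CTT GTT TGG GGG GGC TGA — ATG at 30, stop TGA at 48 → 21 nt.
Frame -3 has an ORF of 7 codons (positions 30–50) ≥ 7, so yes.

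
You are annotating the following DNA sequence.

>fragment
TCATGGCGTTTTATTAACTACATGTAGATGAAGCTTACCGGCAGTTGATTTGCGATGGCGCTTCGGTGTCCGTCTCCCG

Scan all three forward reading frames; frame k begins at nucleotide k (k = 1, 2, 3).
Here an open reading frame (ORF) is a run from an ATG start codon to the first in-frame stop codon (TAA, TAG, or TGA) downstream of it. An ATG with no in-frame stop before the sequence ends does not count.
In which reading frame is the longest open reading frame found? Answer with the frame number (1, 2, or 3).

1

Frame 1: TCA TGG CGT TTT ATT AAC TAC ATG TAG ATG AAG CTT ACC GGC AGT TGA TTT GCG ATG GCG CTT CGG TGT CCG TCT CCC — ATG at 22, stop TAG at 25 → 6 nt; ATG at 28, stop TGA at 46 → 21 nt.
Frame 2: CAT GGC GTT TTA TTA ACT ACA TGT AGA TGA AGC TTA CCG GCA GTT GAT TTG CGA TGG CGC TTC GGT GTC CGT CTC CCG — no ATG→stop ORF.
Frame 3: ATG GCG TTT TAT TAA CTA CAT GTA GAT GAA GCT TAC CGG CAG TTG ATT TGC GAT GGC GCT TCG GTG TCC GTC TCC — ATG at 3, stop TAA at 15 → 15 nt.
Longest ORF is 21 nt in frame 1 (positions 28–48).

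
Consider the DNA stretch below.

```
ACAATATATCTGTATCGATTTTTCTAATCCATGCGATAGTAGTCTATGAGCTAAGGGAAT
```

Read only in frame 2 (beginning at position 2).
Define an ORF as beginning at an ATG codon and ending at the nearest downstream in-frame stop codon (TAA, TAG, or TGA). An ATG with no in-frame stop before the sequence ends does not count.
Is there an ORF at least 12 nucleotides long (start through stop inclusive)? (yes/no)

Frame 2: CAA TAT ATC TGT ATC GAT TTT TCT AAT CCA TGC GAT AGT AGT CTA TGA GCT AAG GGA — no ATG→stop ORF.
Largest ORF found is 0 nucleotides < 12, so no.

no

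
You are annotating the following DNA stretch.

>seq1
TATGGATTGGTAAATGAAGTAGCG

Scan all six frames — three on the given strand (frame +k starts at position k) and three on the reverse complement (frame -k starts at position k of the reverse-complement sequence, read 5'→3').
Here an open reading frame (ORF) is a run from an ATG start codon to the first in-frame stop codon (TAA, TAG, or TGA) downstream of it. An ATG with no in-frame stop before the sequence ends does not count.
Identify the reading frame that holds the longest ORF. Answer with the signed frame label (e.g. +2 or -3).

Reverse complement (5'→3'): CGCTACTTCATTTACCAATCCATA
Frame +1: TAT GGA TTG GTA AAT GAA GTA GCG — no ATG→stop ORF.
Frame +2: ATG GAT TGG TAA ATG AAG TAG — ATG at 2, stop TAA at 11 → 12 nt; ATG at 14, stop TAG at 20 → 9 nt.
Frame +3: TGG ATT GGT AAA TGA AGT AGC — no ATG→stop ORF.
Frame -1: CGC TAC TTC ATT TAC CAA TCC ATA — no ATG→stop ORF.
Frame -2: GCT ACT TCA TTT ACC AAT CCA — no ATG→stop ORF.
Frame -3: CTA CTT CAT TTA CCA ATC CAT — no ATG→stop ORF.
Longest ORF is 12 nt in frame +2 (positions 2–13).

+2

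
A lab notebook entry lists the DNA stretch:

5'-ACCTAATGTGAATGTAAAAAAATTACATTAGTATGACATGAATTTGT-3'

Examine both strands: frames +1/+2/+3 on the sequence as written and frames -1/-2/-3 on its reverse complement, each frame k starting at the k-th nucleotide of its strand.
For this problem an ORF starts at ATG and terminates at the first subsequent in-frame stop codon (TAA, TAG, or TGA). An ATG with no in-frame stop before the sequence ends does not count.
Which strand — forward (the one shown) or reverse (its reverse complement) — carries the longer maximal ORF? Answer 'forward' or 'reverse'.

reverse

Reverse complement (5'→3'): ACAAATTCATGTCATACTAATGTAATTTTTTTACATTCACATTAGGT
Frame +1: ACC TAA TGT GAA TGT AAA AAA ATT ACA TTA GTA TGA CAT GAA TTT — no ATG→stop ORF.
Frame +2: CCT AAT GTG AAT GTA AAA AAA TTA CAT TAG TAT GAC ATG AAT TTG — no ATG→stop ORF.
Frame +3: CTA ATG TGA ATG TAA AAA AAT TAC ATT AGT ATG ACA TGA ATT TGT — ATG at 6, stop TGA at 9 → 6 nt; ATG at 12, stop TAA at 15 → 6 nt; ATG at 33, stop TGA at 39 → 9 nt.
Frame -1: ACA AAT TCA TGT CAT ACT AAT GTA ATT TTT TTA CAT TCA CAT TAG — no ATG→stop ORF.
Frame -2: CAA ATT CAT GTC ATA CTA ATG TAA TTT TTT TAC ATT CAC ATT AGG — ATG at 20, stop TAA at 23 → 6 nt.
Frame -3: AAA TTC ATG TCA TAC TAA TGT AAT TTT TTT ACA TTC ACA TTA GGT — ATG at 9, stop TAA at 18 → 12 nt.
Forward-strand max 9 nt; reverse-strand max 12 nt. The reverse strand has the longer ORF.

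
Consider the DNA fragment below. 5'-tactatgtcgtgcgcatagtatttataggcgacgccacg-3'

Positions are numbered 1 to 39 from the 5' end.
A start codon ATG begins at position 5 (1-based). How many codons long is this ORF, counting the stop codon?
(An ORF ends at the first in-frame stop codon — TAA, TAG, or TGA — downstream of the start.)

Codons from position 5: ATG (5–7), TCG (8–10), TGC (11–13), GCA (14–16), TAG (17–19).
TAG is the first in-frame stop; that's 5 codons including the stop.

5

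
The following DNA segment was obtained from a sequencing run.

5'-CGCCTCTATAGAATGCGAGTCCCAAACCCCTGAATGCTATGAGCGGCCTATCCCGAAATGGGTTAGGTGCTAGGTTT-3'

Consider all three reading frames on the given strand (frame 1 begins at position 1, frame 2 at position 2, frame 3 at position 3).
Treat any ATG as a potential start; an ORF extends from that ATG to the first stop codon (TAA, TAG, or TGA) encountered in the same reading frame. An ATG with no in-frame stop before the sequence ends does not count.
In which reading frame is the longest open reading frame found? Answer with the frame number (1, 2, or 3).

1

Frame 1: CGC CTC TAT AGA ATG CGA GTC CCA AAC CCC TGA ATG CTA TGA GCG GCC TAT CCC GAA ATG GGT TAG GTG CTA GGT — ATG at 13, stop TGA at 31 → 21 nt; ATG at 34, stop TGA at 40 → 9 nt; ATG at 58, stop TAG at 64 → 9 nt.
Frame 2: GCC TCT ATA GAA TGC GAG TCC CAA ACC CCT GAA TGC TAT GAG CGG CCT ATC CCG AAA TGG GTT AGG TGC TAG GTT — no ATG→stop ORF.
Frame 3: CCT CTA TAG AAT GCG AGT CCC AAA CCC CTG AAT GCT ATG AGC GGC CTA TCC CGA AAT GGG TTA GGT GCT AGG TTT — no ATG→stop ORF.
Longest ORF is 21 nt in frame 1 (positions 13–33).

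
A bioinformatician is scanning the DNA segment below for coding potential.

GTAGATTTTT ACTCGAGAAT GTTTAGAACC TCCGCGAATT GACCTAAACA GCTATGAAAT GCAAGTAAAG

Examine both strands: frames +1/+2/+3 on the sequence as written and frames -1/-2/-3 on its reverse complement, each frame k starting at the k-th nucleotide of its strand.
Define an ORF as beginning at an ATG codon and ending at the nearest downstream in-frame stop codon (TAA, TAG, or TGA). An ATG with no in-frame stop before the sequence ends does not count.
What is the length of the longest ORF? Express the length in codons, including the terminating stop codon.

Reverse complement (5'→3'): CTTTACTTGCATTTCATAGCTGTTTAGGTCAATTCGCGGAGGTTCTAAACATTCTCGAGTAAAAATCTAC
Frame +1: GTA GAT TTT TAC TCG AGA ATG TTT AGA ACC TCC GCG AAT TGA CCT AAA CAG CTA TGA AAT GCA AGT AAA — ATG at 19, stop TGA at 40 → 24 nt.
Frame +2: TAG ATT TTT ACT CGA GAA TGT TTA GAA CCT CCG CGA ATT GAC CTA AAC AGC TAT GAA ATG CAA GTA AAG — no ATG→stop ORF.
Frame +3: AGA TTT TTA CTC GAG AAT GTT TAG AAC CTC CGC GAA TTG ACC TAA ACA GCT ATG AAA TGC AAG TAA — ATG at 54, stop TAA at 66 → 15 nt.
Frame -1: CTT TAC TTG CAT TTC ATA GCT GTT TAG GTC AAT TCG CGG AGG TTC TAA ACA TTC TCG AGT AAA AAT CTA — no ATG→stop ORF.
Frame -2: TTT ACT TGC ATT TCA TAG CTG TTT AGG TCA ATT CGC GGA GGT TCT AAA CAT TCT CGA GTA AAA ATC TAC — no ATG→stop ORF.
Frame -3: TTA CTT GCA TTT CAT AGC TGT TTA GGT CAA TTC GCG GAG GTT CTA AAC ATT CTC GAG TAA AAA TCT — no ATG→stop ORF.
Longest: frame +1, positions 19–42, 24 nt = 8 codons = 7 aa. → 8 codons.

8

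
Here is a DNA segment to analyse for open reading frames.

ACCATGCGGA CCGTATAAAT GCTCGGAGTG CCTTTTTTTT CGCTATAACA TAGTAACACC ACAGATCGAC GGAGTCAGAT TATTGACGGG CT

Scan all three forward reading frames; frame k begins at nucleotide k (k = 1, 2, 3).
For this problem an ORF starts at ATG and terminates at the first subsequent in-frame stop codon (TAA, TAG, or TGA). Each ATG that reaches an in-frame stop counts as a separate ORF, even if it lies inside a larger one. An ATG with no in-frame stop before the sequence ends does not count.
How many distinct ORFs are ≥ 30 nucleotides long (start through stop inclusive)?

1

Frame 1: ACC ATG CGG ACC GTA TAA ATG CTC GGA GTG CCT TTT TTT TCG CTA TAA CAT AGT AAC ACC ACA GAT CGA CGG AGT CAG ATT ATT GAC GGG — ATG at 4, stop TAA at 16 → 15 nt; ATG at 19, stop TAA at 46 → 30 nt.
Frame 2: CCA TGC GGA CCG TAT AAA TGC TCG GAG TGC CTT TTT TTT CGC TAT AAC ATA GTA ACA CCA CAG ATC GAC GGA GTC AGA TTA TTG ACG GGC — no ATG→stop ORF.
Frame 3: CAT GCG GAC CGT ATA AAT GCT CGG AGT GCC TTT TTT TTC GCT ATA ACA TAG TAA CAC CAC AGA TCG ACG GAG TCA GAT TAT TGA CGG GCT — no ATG→stop ORF.
ORFs ≥ 30 nucleotides: frame 1 19–48 (30 nucleotides). Count = 1.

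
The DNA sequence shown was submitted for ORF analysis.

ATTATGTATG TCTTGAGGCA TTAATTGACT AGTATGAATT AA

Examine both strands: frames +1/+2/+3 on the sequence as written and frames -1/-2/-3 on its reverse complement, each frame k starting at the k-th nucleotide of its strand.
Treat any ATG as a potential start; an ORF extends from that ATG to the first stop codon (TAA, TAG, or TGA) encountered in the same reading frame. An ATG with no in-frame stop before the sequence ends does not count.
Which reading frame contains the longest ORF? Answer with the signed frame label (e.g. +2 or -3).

Reverse complement (5'→3'): TTAATTCATACTAGTCAATTAATGCCTCAAGACATACATAAT
Frame +1: ATT ATG TAT GTC TTG AGG CAT TAA TTG ACT AGT ATG AAT TAA — ATG at 4, stop TAA at 22 → 21 nt; ATG at 34, stop TAA at 40 → 9 nt.
Frame +2: TTA TGT ATG TCT TGA GGC ATT AAT TGA CTA GTA TGA ATT — ATG at 8, stop TGA at 14 → 9 nt.
Frame +3: TAT GTA TGT CTT GAG GCA TTA ATT GAC TAG TAT GAA TTA — no ATG→stop ORF.
Frame -1: TTA ATT CAT ACT AGT CAA TTA ATG CCT CAA GAC ATA CAT AAT — no ATG→stop ORF.
Frame -2: TAA TTC ATA CTA GTC AAT TAA TGC CTC AAG ACA TAC ATA — no ATG→stop ORF.
Frame -3: AAT TCA TAC TAG TCA ATT AAT GCC TCA AGA CAT ACA TAA — no ATG→stop ORF.
Longest ORF is 21 nt in frame +1 (positions 4–24).

+1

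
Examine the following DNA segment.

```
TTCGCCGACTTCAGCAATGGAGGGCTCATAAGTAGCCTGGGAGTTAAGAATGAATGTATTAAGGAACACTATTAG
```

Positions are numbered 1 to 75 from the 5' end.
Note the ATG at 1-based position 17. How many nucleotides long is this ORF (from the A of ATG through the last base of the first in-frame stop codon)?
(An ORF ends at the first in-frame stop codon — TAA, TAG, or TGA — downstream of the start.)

15

Codons from position 17: ATG (17–19), GAG (20–22), GGC (23–25), TCA (26–28), TAA (29–31).
TAA is the first in-frame stop; ORF spans 17–31, 15 nucleotides.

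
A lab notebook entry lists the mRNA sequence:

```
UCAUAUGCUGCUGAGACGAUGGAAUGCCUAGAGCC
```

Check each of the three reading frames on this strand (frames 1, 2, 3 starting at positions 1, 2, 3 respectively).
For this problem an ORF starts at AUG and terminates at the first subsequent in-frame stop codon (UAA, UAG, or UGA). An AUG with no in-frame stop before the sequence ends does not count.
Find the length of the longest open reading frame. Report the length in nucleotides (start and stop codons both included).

Frame 1: UCA UAU GCU GCU GAG ACG AUG GAA UGC CUA GAG — no AUG→stop ORF.
Frame 2: CAU AUG CUG CUG AGA CGA UGG AAU GCC UAG AGC — AUG at 5, stop UAG at 29 → 27 nt.
Frame 3: AUA UGC UGC UGA GAC GAU GGA AUG CCU AGA GCC — no AUG→stop ORF.
Longest: frame 2, positions 5–31, 27 nt = 9 codons = 8 aa. → 27 nucleotides.

27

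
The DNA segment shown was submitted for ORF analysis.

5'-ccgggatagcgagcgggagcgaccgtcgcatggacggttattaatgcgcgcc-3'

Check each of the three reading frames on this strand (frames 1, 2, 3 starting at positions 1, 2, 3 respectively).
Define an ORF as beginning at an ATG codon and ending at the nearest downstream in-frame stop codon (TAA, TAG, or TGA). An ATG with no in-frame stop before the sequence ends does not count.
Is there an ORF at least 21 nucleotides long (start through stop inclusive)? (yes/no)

Frame 1: CCG GGA TAG CGA GCG GGA GCG ACC GTC GCA TGG ACG GTT ATT AAT GCG CGC — no ATG→stop ORF.
Frame 2: CGG GAT AGC GAG CGG GAG CGA CCG TCG CAT GGA CGG TTA TTA ATG CGC GCC — no ATG→stop ORF.
Frame 3: GGG ATA GCG AGC GGG AGC GAC CGT CGC ATG GAC GGT TAT TAA TGC GCG — ATG at 30, stop TAA at 42 → 15 nt.
Largest ORF found is 15 nucleotides < 21, so no.

no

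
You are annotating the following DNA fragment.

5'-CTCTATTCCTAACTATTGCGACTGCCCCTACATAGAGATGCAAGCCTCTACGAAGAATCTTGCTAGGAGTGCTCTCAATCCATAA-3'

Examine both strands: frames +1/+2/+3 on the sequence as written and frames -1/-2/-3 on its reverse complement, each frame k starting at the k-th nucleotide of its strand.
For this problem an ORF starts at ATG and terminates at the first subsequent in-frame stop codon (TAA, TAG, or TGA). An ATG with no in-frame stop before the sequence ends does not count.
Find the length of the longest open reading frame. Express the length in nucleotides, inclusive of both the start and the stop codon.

48

Reverse complement (5'→3'): TTATGGATTGAGAGCACTCCTAGCAAGATTCTTCGTAGAGGCTTGCATCTCTATGTAGGGGCAGTCGCAATAGTTAGGAATAGAG
Frame +1: CTC TAT TCC TAA CTA TTG CGA CTG CCC CTA CAT AGA GAT GCA AGC CTC TAC GAA GAA TCT TGC TAG GAG TGC TCT CAA TCC ATA — no ATG→stop ORF.
Frame +2: TCT ATT CCT AAC TAT TGC GAC TGC CCC TAC ATA GAG ATG CAA GCC TCT ACG AAG AAT CTT GCT AGG AGT GCT CTC AAT CCA TAA — ATG at 38, stop TAA at 83 → 48 nt.
Frame +3: CTA TTC CTA ACT ATT GCG ACT GCC CCT ACA TAG AGA TGC AAG CCT CTA CGA AGA ATC TTG CTA GGA GTG CTC TCA ATC CAT — no ATG→stop ORF.
Frame -1: TTA TGG ATT GAG AGC ACT CCT AGC AAG ATT CTT CGT AGA GGC TTG CAT CTC TAT GTA GGG GCA GTC GCA ATA GTT AGG AAT AGA — no ATG→stop ORF.
Frame -2: TAT GGA TTG AGA GCA CTC CTA GCA AGA TTC TTC GTA GAG GCT TGC ATC TCT ATG TAG GGG CAG TCG CAA TAG TTA GGA ATA GAG — ATG at 53, stop TAG at 56 → 6 nt.
Frame -3: ATG GAT TGA GAG CAC TCC TAG CAA GAT TCT TCG TAG AGG CTT GCA TCT CTA TGT AGG GGC AGT CGC AAT AGT TAG GAA TAG — ATG at 3, stop TGA at 9 → 9 nt.
Longest: frame +2, positions 38–85, 48 nt = 16 codons = 15 aa. → 48 nucleotides.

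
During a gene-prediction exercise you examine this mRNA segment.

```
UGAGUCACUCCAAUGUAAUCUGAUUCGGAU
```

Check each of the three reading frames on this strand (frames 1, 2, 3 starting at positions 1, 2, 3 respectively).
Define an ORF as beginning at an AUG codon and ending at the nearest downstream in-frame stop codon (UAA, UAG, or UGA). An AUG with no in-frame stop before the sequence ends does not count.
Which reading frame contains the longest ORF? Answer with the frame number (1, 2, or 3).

Frame 1: UGA GUC ACU CCA AUG UAA UCU GAU UCG GAU — AUG at 13, stop UAA at 16 → 6 nt.
Frame 2: GAG UCA CUC CAA UGU AAU CUG AUU CGG — no AUG→stop ORF.
Frame 3: AGU CAC UCC AAU GUA AUC UGA UUC GGA — no AUG→stop ORF.
Longest ORF is 6 nt in frame 1 (positions 13–18).

1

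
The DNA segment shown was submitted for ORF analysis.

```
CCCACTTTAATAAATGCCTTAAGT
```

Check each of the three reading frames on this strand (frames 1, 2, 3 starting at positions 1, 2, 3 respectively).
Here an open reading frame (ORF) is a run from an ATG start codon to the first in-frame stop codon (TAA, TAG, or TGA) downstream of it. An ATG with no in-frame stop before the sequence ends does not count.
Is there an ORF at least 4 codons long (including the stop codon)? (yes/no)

Frame 1: CCC ACT TTA ATA AAT GCC TTA AGT — no ATG→stop ORF.
Frame 2: CCA CTT TAA TAA ATG CCT TAA — ATG at 14, stop TAA at 20 → 9 nt.
Frame 3: CAC TTT AAT AAA TGC CTT AAG — no ATG→stop ORF.
Largest ORF found is 3 codons < 4, so no.

no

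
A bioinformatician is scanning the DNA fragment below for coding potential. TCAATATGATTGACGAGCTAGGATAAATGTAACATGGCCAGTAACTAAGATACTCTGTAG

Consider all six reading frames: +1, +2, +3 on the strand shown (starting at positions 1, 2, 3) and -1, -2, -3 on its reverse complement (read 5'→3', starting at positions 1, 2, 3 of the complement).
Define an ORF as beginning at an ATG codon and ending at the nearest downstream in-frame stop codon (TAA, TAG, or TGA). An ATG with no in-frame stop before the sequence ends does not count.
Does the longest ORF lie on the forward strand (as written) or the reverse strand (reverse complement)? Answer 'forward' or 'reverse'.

forward

Reverse complement (5'→3'): CTACAGAGTATCTTAGTTACTGGCCATGTTACATTTATCCTAGCTCGTCAATCATATTGA
Frame +1: TCA ATA TGA TTG ACG AGC TAG GAT AAA TGT AAC ATG GCC AGT AAC TAA GAT ACT CTG TAG — ATG at 34, stop TAA at 46 → 15 nt.
Frame +2: CAA TAT GAT TGA CGA GCT AGG ATA AAT GTA ACA TGG CCA GTA ACT AAG ATA CTC TGT — no ATG→stop ORF.
Frame +3: AAT ATG ATT GAC GAG CTA GGA TAA ATG TAA CAT GGC CAG TAA CTA AGA TAC TCT GTA — ATG at 6, stop TAA at 24 → 21 nt; ATG at 27, stop TAA at 30 → 6 nt.
Frame -1: CTA CAG AGT ATC TTA GTT ACT GGC CAT GTT ACA TTT ATC CTA GCT CGT CAA TCA TAT TGA — no ATG→stop ORF.
Frame -2: TAC AGA GTA TCT TAG TTA CTG GCC ATG TTA CAT TTA TCC TAG CTC GTC AAT CAT ATT — ATG at 26, stop TAG at 41 → 18 nt.
Frame -3: ACA GAG TAT CTT AGT TAC TGG CCA TGT TAC ATT TAT CCT AGC TCG TCA ATC ATA TTG — no ATG→stop ORF.
Forward-strand max 21 nt; reverse-strand max 18 nt. The forward strand has the longer ORF.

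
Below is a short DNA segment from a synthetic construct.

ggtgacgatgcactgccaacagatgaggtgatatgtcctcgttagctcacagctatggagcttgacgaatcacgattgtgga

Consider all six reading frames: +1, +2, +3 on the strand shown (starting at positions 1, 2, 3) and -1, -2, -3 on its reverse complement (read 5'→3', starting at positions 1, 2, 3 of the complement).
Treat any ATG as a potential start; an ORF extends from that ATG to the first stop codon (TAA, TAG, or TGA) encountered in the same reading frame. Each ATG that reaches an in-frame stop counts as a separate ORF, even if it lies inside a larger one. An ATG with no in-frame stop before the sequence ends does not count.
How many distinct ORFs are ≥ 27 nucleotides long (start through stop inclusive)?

Reverse complement (5'→3'): TCCACAATCGTGATTCGTCAAGCTCCATAGCTGTGAGCTAACGAGGACATATCACCTCATCTGTTGGCAGTGCATCGTCACC
Frame +1: GGT GAC GAT GCA CTG CCA ACA GAT GAG GTG ATA TGT CCT CGT TAG CTC ACA GCT ATG GAG CTT GAC GAA TCA CGA TTG TGG — no ATG→stop ORF.
Frame +2: GTG ACG ATG CAC TGC CAA CAG ATG AGG TGA TAT GTC CTC GTT AGC TCA CAG CTA TGG AGC TTG ACG AAT CAC GAT TGT GGA — ATG at 8, stop TGA at 29 → 24 nt; ATG at 23, stop TGA at 29 → 9 nt.
Frame +3: TGA CGA TGC ACT GCC AAC AGA TGA GGT GAT ATG TCC TCG TTA GCT CAC AGC TAT GGA GCT TGA CGA ATC ACG ATT GTG — ATG at 33, stop TGA at 63 → 33 nt.
Frame -1: TCC ACA ATC GTG ATT CGT CAA GCT CCA TAG CTG TGA GCT AAC GAG GAC ATA TCA CCT CAT CTG TTG GCA GTG CAT CGT CAC — no ATG→stop ORF.
Frame -2: CCA CAA TCG TGA TTC GTC AAG CTC CAT AGC TGT GAG CTA ACG AGG ACA TAT CAC CTC ATC TGT TGG CAG TGC ATC GTC ACC — no ATG→stop ORF.
Frame -3: CAC AAT CGT GAT TCG TCA AGC TCC ATA GCT GTG AGC TAA CGA GGA CAT ATC ACC TCA TCT GTT GGC AGT GCA TCG TCA — no ATG→stop ORF.
ORFs ≥ 27 nucleotides: frame +3 33–65 (33 nucleotides). Count = 1.

1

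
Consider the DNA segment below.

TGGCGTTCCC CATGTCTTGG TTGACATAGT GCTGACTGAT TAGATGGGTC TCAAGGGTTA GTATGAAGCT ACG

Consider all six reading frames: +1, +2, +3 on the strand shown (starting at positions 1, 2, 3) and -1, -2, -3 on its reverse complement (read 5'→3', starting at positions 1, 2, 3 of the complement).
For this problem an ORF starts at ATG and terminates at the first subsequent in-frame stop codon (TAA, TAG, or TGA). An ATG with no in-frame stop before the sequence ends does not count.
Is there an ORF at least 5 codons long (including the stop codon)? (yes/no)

Reverse complement (5'→3'): CGTAGCTTCATACTAACCCTTGAGACCCATCTAATCAGTCAGCACTATGTCAACCAAGACATGGGGAACGCCA
Frame +1: TGG CGT TCC CCA TGT CTT GGT TGA CAT AGT GCT GAC TGA TTA GAT GGG TCT CAA GGG TTA GTA TGA AGC TAC — no ATG→stop ORF.
Frame +2: GGC GTT CCC CAT GTC TTG GTT GAC ATA GTG CTG ACT GAT TAG ATG GGT CTC AAG GGT TAG TAT GAA GCT ACG — ATG at 44, stop TAG at 59 → 18 nt.
Frame +3: GCG TTC CCC ATG TCT TGG TTG ACA TAG TGC TGA CTG ATT AGA TGG GTC TCA AGG GTT AGT ATG AAG CTA — ATG at 12, stop TAG at 27 → 18 nt.
Frame -1: CGT AGC TTC ATA CTA ACC CTT GAG ACC CAT CTA ATC AGT CAG CAC TAT GTC AAC CAA GAC ATG GGG AAC GCC — no ATG→stop ORF.
Frame -2: GTA GCT TCA TAC TAA CCC TTG AGA CCC ATC TAA TCA GTC AGC ACT ATG TCA ACC AAG ACA TGG GGA ACG CCA — no ATG→stop ORF.
Frame -3: TAG CTT CAT ACT AAC CCT TGA GAC CCA TCT AAT CAG TCA GCA CTA TGT CAA CCA AGA CAT GGG GAA CGC — no ATG→stop ORF.
Frame +2 has an ORF of 6 codons (positions 44–61) ≥ 5, so yes.

yes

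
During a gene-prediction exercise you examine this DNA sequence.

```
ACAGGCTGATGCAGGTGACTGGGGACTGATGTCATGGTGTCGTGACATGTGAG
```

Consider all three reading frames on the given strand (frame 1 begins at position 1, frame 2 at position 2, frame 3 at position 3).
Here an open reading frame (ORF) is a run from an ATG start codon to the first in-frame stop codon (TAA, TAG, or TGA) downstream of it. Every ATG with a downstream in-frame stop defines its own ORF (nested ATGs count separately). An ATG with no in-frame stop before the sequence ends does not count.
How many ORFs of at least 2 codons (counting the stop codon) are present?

Frame 1: ACA GGC TGA TGC AGG TGA CTG GGG ACT GAT GTC ATG GTG TCG TGA CAT GTG — ATG at 34, stop TGA at 43 → 12 nt.
Frame 2: CAG GCT GAT GCA GGT GAC TGG GGA CTG ATG TCA TGG TGT CGT GAC ATG TGA — ATG at 29, stop TGA at 50 → 24 nt; ATG at 47, stop TGA at 50 → 6 nt.
Frame 3: AGG CTG ATG CAG GTG ACT GGG GAC TGA TGT CAT GGT GTC GTG ACA TGT GAG — ATG at 9, stop TGA at 27 → 21 nt.
ORFs ≥ 2 codons: frame 1 34–45 (4 codons), frame 2 29–52 (8 codons), frame 2 47–52 (2 codons), frame 3 9–29 (7 codons). Count = 4.

4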